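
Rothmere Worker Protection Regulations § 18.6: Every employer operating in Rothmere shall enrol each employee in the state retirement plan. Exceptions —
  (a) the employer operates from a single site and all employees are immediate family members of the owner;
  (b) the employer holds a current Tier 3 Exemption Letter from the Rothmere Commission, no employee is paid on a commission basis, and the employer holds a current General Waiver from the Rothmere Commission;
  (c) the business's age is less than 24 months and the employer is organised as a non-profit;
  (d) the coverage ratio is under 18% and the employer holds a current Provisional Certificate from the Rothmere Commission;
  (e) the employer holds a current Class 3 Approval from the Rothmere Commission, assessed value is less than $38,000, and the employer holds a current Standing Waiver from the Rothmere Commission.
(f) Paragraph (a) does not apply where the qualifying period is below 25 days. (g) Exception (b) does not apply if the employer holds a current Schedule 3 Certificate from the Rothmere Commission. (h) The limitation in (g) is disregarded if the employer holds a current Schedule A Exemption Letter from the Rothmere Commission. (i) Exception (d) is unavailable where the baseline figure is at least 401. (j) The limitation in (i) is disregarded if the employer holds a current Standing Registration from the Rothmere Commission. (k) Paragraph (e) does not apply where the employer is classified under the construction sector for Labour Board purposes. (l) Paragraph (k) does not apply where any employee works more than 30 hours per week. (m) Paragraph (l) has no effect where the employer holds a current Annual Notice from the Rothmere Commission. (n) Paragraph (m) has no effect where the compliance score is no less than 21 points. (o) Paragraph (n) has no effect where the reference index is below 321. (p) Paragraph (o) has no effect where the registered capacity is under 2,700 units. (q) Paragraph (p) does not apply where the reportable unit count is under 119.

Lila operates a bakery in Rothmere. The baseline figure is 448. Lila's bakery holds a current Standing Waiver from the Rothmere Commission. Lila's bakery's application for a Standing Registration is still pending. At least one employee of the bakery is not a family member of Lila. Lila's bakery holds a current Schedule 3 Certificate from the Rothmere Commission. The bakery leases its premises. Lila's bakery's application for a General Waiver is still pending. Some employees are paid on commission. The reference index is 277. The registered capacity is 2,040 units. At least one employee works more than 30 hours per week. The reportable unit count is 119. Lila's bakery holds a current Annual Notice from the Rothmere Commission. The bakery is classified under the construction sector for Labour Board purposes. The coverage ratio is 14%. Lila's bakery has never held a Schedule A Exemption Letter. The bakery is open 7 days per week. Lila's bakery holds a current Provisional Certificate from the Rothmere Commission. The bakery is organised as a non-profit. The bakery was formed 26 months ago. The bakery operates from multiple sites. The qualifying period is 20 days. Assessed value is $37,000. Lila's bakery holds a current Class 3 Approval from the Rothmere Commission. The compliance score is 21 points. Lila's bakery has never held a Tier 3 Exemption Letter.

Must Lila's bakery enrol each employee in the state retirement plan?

Exception (a) requires that the employer operates from a single site; but the employer operates from multiple sites, so (a) is unavailable.
Exception (b) does not apply: no current Tier 3 Exemption Letter is held.
Exception (c) requires that the business's age is less than 24 months; but the business's age is 26 months, not less than 24 months, so (c) is unavailable.
Exception (d)'s conditions are all satisfied: the coverage ratio is 14%, under the 18% limit; a current Provisional Certificate is held. However, paragraphs (i)–(j) must be considered: (i) operates against (d): the baseline figure is 448, meeting the 401 threshold. (j), which would lift (i), is inapplicable — the Standing Registration is not current. (d) is therefore removed.
Exception (e): a current Class 3 Approval is held; assessed value is $37,000, less than the $38,000 limit; a current Standing Waiver is held — every condition holds. As to paragraphs (k)–(q): (k) is engaged (the bakery is classified under the construction sector), but yields to (l): (l) operates against (k): at least one employee exceeds 30 hours/week. (m) would limit (l) — a current Annual Notice is held — but (n) sets (m) aside: (n) operates against (m): the compliance score is 21 points, meeting the 21 points threshold. (o) would limit (n) — the reference index is 277, below the 321 limit — but (p) sets (o) aside: (p) operates against (o): the registered capacity is 2,040 units, under the 2,700 units limit. (q), which would lift (p), is not engaged — the reportable unit count is 119, not under 119. Exception (e) stands.

No — exception (e) applies; Lila's bakery is not required to enrol each employee in the state retirement plan.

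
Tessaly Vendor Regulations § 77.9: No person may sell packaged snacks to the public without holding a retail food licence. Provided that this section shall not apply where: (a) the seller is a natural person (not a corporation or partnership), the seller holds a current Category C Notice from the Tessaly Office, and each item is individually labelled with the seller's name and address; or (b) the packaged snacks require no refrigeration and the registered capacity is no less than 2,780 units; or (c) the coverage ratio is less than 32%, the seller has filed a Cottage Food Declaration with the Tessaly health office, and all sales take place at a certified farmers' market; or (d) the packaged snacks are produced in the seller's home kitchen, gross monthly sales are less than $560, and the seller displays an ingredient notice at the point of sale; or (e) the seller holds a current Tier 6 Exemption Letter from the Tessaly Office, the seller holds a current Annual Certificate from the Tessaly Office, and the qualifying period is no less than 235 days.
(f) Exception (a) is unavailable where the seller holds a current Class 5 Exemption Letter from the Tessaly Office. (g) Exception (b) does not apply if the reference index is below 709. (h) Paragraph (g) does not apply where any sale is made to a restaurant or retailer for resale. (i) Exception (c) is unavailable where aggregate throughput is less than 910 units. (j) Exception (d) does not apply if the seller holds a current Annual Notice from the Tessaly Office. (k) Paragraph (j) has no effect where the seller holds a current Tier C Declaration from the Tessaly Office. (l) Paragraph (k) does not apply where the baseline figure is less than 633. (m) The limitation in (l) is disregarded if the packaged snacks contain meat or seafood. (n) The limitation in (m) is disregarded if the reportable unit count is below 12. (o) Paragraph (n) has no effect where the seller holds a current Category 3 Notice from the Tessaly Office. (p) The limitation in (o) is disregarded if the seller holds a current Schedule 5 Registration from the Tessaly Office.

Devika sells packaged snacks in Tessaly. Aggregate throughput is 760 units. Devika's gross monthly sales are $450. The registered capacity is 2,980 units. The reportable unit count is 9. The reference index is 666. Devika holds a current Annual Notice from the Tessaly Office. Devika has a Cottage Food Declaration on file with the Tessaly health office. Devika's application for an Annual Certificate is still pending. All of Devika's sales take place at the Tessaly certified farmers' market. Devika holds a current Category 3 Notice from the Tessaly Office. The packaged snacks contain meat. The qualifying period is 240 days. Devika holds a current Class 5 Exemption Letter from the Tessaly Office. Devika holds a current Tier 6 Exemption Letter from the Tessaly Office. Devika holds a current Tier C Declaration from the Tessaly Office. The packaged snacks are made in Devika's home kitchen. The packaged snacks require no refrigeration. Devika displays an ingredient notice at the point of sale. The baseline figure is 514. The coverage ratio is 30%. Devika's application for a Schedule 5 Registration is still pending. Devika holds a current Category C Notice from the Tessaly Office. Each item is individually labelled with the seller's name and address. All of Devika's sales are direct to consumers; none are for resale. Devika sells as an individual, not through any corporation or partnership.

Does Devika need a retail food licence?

No — exception (d) applies; Devika is not required to hold a retail food licence.

All of (a)'s requirements are met (the seller is a natural person; a current Category C Notice is held; items are individually labelled). However, paragraph (f) must be considered: (f) is triggered — a current Class 5 Exemption Letter is held. So (a) is unavailable.
Exception (b) is satisfied on its face — the packaged snacks are shelf-stable; the registered capacity is 2,980 units, meeting the 2,780 units threshold. But applying paragraphs (g)–(h): (g) is triggered — the reference index is 666, below the 709 limit. (h) is not triggered (no sales are for resale), so (g) stands. Exception (b) does not apply.
Exception (c): the coverage ratio is 30%, less than the 32% limit; a Cottage Food Declaration is on file; all sales are at a certified farmers' market — every condition holds. But applying paragraph (i): (i) applies — aggregate throughput is 760 units, less than the 910 units limit. So (c) is unavailable.
Exception (d)'s conditions are all satisfied: the packaged snacks are home-kitchen produced; gross monthly sales are $450, less than the $560 limit; an ingredient notice is displayed. Considering the limiting provisions: (j) applies (a current Annual Notice is held), but is displaced by (k): (k) is triggered — a current Tier C Declaration is held. (l) is engaged (the baseline figure is 514, less than the 633 limit), but yields to (m): (m) operates against (l): the packaged snacks contain meat. (n) operates (the reportable unit count is 9, below the 12 limit), but yields to (o): (o) operates against (n): a current Category 3 Notice is held. (p) is inapplicable (the Schedule 5 Registration is not current), so (o) stands. (d) remains available.
Exception (e) does not apply: no current Annual Certificate is held.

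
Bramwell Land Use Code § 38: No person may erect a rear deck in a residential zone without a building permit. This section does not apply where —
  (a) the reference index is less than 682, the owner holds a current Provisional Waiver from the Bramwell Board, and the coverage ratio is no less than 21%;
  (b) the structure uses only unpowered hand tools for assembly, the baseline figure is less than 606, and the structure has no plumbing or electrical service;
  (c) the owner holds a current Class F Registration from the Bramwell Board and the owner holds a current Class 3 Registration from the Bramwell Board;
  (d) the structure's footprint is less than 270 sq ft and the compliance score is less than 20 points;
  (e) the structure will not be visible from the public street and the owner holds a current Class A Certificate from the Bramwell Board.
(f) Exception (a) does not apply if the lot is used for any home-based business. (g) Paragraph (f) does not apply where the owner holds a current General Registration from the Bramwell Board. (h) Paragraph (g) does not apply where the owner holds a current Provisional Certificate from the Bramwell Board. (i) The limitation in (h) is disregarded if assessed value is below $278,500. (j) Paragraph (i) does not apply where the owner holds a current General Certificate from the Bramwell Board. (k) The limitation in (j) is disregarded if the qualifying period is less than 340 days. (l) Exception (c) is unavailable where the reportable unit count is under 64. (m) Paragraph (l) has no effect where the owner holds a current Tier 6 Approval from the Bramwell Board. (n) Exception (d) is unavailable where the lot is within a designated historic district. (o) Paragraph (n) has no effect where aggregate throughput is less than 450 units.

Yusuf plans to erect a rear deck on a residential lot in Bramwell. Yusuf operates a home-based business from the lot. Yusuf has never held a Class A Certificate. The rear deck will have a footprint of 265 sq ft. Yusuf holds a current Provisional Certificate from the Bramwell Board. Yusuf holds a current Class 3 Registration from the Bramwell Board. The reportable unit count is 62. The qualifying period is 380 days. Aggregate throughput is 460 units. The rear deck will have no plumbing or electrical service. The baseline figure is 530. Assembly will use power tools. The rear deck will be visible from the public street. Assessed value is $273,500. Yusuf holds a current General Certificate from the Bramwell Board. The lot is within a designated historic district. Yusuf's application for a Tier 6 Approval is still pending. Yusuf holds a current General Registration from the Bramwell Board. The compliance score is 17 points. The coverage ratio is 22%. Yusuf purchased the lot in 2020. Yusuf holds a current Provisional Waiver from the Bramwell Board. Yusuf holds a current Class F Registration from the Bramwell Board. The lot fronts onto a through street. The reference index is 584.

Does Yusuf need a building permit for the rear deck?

Yes — Yusuf must obtain a building permit.

All of (a)'s requirements are met (the reference index is 584, less than the 682 limit; a current Provisional Waiver is held; the coverage ratio is 22%, meeting the 21% threshold). But: (f) operates — a home-based business operates on the lot. (g) applies (a current General Registration is held), but yields to (h): (h) operates against (g): a current Provisional Certificate is held. (i) operates (assessed value is $273,500, below the $278,500 limit), but is set aside by (j): (j) operates against (i): a current General Certificate is held. (k), which would lift (j), is not engaged — the qualifying period is 380 days, not less than 340 days. So (a) is unavailable.
Exception (b) requires that the structure uses only unpowered hand tools for assembly; but assembly uses power tools, so (b) is unavailable.
All of (c)'s requirements are met (a current Class F Registration is held; a current Class 3 Registration is held). But: (l) applies — the reportable unit count is 62, under the 64 limit. (m), which would lift (l), does not operate here — no current Tier 6 Approval is held. So (c) is unavailable.
Exception (d) is satisfied on its face — the structure's footprint is 265 sq ft, less than the 270 sq ft limit; the compliance score is 17 points, less than the 20 points limit. But: (n) is engaged — the lot is in a historic district. (o) is not triggered (aggregate throughput is 460 units, not less than 450 units), so (n) stands. (d) is therefore removed.
Exception (e) requires that the structure will not be visible from the public street; but the structure will be visible from the street, so (e) is unavailable.
Every exception is unavailable, so the rule governs.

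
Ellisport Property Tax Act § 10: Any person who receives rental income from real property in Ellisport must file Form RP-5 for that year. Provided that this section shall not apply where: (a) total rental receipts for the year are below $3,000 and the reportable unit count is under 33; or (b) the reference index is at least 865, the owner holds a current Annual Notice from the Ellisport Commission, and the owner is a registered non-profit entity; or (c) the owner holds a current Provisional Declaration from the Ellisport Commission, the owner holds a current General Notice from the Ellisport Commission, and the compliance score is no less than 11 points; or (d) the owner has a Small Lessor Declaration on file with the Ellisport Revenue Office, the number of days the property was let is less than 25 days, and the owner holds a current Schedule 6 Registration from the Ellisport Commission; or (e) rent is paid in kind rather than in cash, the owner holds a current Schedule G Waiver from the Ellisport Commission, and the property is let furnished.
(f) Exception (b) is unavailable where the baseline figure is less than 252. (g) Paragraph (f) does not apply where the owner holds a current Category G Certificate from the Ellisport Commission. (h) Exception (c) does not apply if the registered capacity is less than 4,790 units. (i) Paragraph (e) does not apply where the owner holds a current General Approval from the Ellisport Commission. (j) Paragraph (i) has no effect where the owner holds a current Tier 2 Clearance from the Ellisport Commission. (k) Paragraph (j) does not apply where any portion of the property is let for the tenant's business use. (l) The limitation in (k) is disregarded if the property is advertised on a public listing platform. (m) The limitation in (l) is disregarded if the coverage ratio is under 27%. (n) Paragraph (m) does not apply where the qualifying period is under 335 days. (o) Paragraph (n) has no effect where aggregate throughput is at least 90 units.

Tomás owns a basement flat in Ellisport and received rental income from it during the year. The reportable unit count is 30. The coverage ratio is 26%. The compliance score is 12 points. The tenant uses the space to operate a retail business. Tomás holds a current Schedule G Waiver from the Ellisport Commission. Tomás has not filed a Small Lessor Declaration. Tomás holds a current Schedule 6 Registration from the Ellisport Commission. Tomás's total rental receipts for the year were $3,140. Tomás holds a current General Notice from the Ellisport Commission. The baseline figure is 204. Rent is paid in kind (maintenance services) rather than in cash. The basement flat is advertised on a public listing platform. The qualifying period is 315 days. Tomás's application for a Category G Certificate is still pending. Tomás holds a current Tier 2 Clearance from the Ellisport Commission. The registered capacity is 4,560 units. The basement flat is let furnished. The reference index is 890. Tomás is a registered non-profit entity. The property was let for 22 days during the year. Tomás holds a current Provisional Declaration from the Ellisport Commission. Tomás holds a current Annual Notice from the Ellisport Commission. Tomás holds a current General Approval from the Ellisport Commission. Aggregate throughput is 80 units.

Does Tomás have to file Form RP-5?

Exception (a) fails — total rental receipts for the year are $3,140, not below $3,000.
Exception (b) is satisfied on its face — the reference index is 890, meeting the 865 threshold; a current Annual Notice is held; Tomás is a registered non-profit. However, paragraphs (f)–(g) must be considered: (f) is triggered — the baseline figure is 204, less than the 252 limit. (g) is not triggered (no current Category G Certificate is held), so (f) stands. Exception (b) does not apply.
Exception (c)'s conditions are all satisfied: a current Provisional Declaration is held; a current General Notice is held; the compliance score is 12 points, meeting the 11 points threshold. But: (h) operates against (c): the registered capacity is 4,560 units, less than the 4,790 units limit. So (c) is unavailable.
Exception (d) does not apply: no Small Lessor Declaration is on file.
Exception (e) is satisfied on its face — rent is paid in kind; a current Schedule G Waiver is held; the property is let furnished. Considering the limiting provisions: (i) would limit (e) — a current General Approval is held — but (j) sets (i) aside: (j) operates against (i): a current Tier 2 Clearance is held. (k) is triggered (the space is let for business use), but is itself disapplied by (l): (l) applies — the property is publicly advertised. (m) would limit (l) — the coverage ratio is 26%, under the 27% limit — but (n) sets (m) aside: (n) is engaged — the qualifying period is 315 days, under the 335 days limit. (o) is not triggered (aggregate throughput is 80 units, short of 90 units), so (n) stands. So (e) applies.

No — exception (e) applies; Tomás is not required to file Form RP-5.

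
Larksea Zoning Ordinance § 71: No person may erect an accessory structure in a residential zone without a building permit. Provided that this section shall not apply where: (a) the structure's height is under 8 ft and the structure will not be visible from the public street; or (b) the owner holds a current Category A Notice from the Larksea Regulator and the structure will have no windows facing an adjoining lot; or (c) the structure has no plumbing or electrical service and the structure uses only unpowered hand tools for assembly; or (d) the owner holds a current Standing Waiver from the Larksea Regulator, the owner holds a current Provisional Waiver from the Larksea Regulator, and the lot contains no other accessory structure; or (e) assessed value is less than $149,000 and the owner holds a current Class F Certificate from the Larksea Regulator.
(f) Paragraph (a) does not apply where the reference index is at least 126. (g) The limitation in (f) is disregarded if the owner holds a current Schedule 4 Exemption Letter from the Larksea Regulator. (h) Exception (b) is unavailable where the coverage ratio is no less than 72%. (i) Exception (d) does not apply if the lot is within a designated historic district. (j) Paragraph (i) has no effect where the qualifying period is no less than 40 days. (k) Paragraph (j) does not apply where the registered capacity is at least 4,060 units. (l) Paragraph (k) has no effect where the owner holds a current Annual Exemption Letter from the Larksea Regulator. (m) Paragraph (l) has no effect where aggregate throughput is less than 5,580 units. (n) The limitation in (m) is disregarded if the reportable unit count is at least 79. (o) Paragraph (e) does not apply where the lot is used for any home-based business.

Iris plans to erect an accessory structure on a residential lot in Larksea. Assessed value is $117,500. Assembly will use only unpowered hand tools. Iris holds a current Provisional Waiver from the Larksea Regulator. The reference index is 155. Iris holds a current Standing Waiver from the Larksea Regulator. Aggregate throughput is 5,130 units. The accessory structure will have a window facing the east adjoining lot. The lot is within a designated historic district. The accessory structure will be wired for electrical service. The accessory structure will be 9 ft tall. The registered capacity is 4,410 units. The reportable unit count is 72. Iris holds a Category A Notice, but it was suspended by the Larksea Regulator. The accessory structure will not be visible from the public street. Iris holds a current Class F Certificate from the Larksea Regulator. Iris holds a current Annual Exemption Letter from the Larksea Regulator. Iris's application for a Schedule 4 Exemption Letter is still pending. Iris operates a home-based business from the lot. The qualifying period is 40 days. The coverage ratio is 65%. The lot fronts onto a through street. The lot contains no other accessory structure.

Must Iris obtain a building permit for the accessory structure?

Yes — Iris must obtain a building permit.

Exception (a) fails — the structure's height is 9 ft, not under 8 ft.
Exception (b) fails — there is no Category A Notice in force.
Exception (c) does not apply: electrical service is planned.
Exception (d): a current Standing Waiver is held; a current Provisional Waiver is held; the lot has no other accessory structure — every condition holds. Turning to paragraphs (i)–(n): (i) operates against (d): the lot is in a historic district. (j) would limit (i) — the qualifying period is 40 days, meeting the 40 days threshold — but (k) sets (j) aside: (k) is triggered — the registered capacity is 4,410 units, meeting the 4,060 units threshold. (l) is triggered (a current Annual Exemption Letter is held), but yields to (m): (m) is engaged — aggregate throughput is 5,130 units, less than the 5,580 units limit. (n), which would lift (m), is not triggered — the reportable unit count is 72, short of 79. (d) is therefore removed.
Exception (e): assessed value is $117,500, less than the $149,000 limit; a current Class F Certificate is held — every condition holds. However, paragraph (o) must be considered: (o) applies — a home-based business operates on the lot. (e) is therefore removed.
None of the exceptions is available; § 71 applies in full.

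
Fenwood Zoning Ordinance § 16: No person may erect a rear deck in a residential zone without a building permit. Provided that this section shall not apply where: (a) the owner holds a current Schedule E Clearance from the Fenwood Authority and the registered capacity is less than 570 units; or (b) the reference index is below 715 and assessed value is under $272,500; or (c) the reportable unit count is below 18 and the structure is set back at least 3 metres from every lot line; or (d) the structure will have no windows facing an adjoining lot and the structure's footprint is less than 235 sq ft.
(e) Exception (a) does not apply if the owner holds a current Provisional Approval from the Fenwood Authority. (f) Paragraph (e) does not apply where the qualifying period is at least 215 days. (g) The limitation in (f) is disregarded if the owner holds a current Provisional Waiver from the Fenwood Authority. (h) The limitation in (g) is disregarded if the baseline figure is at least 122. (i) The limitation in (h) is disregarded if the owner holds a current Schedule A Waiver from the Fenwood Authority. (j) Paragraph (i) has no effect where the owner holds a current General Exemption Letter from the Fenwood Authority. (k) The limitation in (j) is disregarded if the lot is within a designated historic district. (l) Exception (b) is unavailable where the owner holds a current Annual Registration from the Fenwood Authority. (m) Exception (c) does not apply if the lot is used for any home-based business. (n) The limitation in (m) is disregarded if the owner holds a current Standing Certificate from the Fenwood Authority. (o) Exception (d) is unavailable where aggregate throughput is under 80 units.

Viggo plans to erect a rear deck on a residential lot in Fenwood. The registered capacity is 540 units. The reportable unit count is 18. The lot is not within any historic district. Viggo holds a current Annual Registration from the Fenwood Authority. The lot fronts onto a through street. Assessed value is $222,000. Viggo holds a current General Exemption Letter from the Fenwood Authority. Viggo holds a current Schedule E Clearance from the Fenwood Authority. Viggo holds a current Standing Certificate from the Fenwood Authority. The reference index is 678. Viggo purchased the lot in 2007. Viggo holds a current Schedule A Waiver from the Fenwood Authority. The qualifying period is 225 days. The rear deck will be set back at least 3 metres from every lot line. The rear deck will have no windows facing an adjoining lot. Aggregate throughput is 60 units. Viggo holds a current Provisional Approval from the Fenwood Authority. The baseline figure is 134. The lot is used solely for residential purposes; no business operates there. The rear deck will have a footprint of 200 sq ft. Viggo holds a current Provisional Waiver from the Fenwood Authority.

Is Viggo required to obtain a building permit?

No — exception (a) applies; Viggo does not need a building permit.

Exception (a)'s conditions are all satisfied: a current Schedule E Clearance is held; the registered capacity is 540 units, less than the 570 units limit. Considering the limiting provisions: (e) would limit (a) — a current Provisional Approval is held — but (f) sets (e) aside: (f) is engaged — the qualifying period is 225 days, meeting the 215 days threshold. (g) would limit (f) — a current Provisional Waiver is held — but (h) sets (g) aside: (h) applies — the baseline figure is 134, meeting the 122 threshold. (i) is triggered (a current Schedule A Waiver is held), but is set aside by (j): (j) is triggered — a current General Exemption Letter is held. (k) is inapplicable (the lot is not in a historic district), so (j) stands. Exception (a) stands.
Exception (b): the reference index is 678, below the 715 limit; assessed value is $222,000, under the $272,500 limit — every condition holds. But: (l) operates against (b): a current Annual Registration is held. So (b) is unavailable.
Exception (c) fails — the reportable unit count is 18, not below 18.
Exception (d): no windows face an adjoining lot; the structure's footprint is 200 sq ft, less than the 235 sq ft limit — every condition holds. But: (o) operates against (d): aggregate throughput is 60 units, under the 80 units limit. (d) is therefore removed.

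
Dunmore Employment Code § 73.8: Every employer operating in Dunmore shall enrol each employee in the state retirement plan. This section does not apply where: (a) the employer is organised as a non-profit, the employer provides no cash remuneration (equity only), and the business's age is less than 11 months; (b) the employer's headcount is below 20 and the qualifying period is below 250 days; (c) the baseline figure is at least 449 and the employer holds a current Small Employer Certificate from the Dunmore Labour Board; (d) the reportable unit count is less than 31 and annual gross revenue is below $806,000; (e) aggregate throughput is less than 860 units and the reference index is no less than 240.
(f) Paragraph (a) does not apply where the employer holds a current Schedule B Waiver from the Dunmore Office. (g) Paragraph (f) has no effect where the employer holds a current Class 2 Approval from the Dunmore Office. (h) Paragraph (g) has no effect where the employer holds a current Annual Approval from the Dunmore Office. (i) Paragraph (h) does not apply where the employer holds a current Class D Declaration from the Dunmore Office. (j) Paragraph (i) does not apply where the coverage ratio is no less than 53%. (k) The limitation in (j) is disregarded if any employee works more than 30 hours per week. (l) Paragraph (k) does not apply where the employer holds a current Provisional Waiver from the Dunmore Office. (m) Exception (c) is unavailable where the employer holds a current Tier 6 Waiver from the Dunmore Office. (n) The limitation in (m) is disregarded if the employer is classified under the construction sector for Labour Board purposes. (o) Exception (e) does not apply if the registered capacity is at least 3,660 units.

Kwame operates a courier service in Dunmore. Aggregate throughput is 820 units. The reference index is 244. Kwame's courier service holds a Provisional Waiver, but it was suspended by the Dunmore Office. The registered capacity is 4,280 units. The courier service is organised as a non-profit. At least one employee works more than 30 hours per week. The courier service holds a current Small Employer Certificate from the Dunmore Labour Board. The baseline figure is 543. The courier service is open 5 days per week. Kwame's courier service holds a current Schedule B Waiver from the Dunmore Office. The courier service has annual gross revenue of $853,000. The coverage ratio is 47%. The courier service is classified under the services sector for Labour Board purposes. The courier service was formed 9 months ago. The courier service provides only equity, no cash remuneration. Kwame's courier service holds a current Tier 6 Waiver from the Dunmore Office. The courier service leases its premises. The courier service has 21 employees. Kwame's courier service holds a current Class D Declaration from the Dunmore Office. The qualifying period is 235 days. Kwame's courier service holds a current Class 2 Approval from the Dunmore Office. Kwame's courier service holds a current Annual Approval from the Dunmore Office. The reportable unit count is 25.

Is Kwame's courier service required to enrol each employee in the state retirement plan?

No — exception (a) applies; Kwame's courier service is not required to enrol each employee in the state retirement plan.

All of (a)'s requirements are met (the employer is a non-profit; remuneration is equity-only; the business's age is 9 months, less than the 11 months limit). Considering the limiting provisions: (f) would limit (a) — a current Schedule B Waiver is held — but (g) sets (f) aside: (g) operates against (f): a current Class 2 Approval is held. (h) would limit (g) — a current Annual Approval is held — but (i) sets (h) aside: (i) operates against (h): a current Class D Declaration is held. (j), which would lift (i), is not triggered — the coverage ratio is 47%, short of 53%. (a) remains available.
Exception (b) requires that the employer's headcount is below 20; but the employer's headcount is 21, not below 20, so (b) is unavailable.
Exception (c)'s conditions are all satisfied: the baseline figure is 543, meeting the 449 threshold; a current Small Employer Certificate is held. But applying paragraphs (m)–(n): (m) operates against (c): a current Tier 6 Waiver is held. (n), which would lift (m), does not operate here — the courier service is classified under the services sector. So (c) is unavailable.
Exception (d) fails — annual gross revenue is $853,000, not below $806,000.
Exception (e)'s conditions are all satisfied: aggregate throughput is 820 units, less than the 860 units limit; the reference index is 244, meeting the 240 threshold. Turning to paragraph (o): (o) operates against (e): the registered capacity is 4,280 units, meeting the 3,660 units threshold. (e) is therefore removed.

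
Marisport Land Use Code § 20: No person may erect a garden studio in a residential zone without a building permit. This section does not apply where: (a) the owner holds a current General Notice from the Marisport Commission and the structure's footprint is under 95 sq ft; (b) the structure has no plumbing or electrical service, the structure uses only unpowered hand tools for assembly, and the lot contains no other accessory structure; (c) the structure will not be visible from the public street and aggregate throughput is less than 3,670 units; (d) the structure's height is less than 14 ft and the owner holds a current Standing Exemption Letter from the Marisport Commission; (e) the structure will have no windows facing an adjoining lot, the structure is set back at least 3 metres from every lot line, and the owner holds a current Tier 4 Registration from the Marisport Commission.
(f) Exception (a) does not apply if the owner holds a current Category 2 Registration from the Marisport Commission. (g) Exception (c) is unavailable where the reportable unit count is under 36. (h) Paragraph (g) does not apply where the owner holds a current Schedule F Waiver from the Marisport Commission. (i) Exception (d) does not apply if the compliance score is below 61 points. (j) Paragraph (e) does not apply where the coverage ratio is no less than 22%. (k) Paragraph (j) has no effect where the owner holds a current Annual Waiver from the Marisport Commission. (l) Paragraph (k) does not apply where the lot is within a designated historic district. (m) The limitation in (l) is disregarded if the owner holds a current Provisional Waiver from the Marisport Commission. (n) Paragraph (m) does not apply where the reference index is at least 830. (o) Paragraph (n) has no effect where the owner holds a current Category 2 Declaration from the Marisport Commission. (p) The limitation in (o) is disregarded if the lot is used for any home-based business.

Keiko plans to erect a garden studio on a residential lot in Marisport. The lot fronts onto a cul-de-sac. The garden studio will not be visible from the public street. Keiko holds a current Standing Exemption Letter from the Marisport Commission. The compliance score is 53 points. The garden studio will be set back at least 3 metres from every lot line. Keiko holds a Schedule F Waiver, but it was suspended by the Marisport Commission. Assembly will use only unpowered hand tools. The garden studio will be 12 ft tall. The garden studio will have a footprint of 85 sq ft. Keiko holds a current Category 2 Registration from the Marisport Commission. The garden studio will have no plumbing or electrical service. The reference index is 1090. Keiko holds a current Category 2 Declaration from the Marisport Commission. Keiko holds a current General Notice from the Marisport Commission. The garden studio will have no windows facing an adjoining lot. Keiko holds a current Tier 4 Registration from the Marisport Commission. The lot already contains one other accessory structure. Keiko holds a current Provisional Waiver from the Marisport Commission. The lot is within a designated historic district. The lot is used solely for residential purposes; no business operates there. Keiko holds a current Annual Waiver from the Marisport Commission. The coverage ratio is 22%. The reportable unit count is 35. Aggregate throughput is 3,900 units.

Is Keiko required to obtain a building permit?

No — exception (e) applies; Keiko does not need a building permit.

All of (a)'s requirements are met (a current General Notice is held; the structure's footprint is 85 sq ft, under the 95 sq ft limit). However, paragraph (f) must be considered: (f) operates against (a): a current Category 2 Registration is held. Exception (a) does not apply.
Exception (b) does not apply: the lot already has another accessory structure.
Exception (c) fails — aggregate throughput is 3,900 units, not less than 3,670 units.
Exception (d) is satisfied on its face — the structure's height is 12 ft, less than the 14 ft limit; a current Standing Exemption Letter is held. Turning to paragraph (i): (i) operates against (d): the compliance score is 53 points, below the 61 points limit. So (d) is unavailable.
All of (e)'s requirements are met (no windows face an adjoining lot; the setback is at least 3 m on every side; a current Tier 4 Registration is held). Considering the limiting provisions: (j) operates (the coverage ratio is 22%, meeting the 22% threshold), but is overridden by (k): (k) operates against (j): a current Annual Waiver is held. (l) would limit (k) — the lot is in a historic district — but (m) sets (l) aside: (m) operates against (l): a current Provisional Waiver is held. (n) would limit (m) — the reference index is 1,090, meeting the 830 threshold — but (o) sets (n) aside: (o) applies — a current Category 2 Declaration is held. (p), which would lift (o), does not operate here — the lot is solely residential. (e) remains available.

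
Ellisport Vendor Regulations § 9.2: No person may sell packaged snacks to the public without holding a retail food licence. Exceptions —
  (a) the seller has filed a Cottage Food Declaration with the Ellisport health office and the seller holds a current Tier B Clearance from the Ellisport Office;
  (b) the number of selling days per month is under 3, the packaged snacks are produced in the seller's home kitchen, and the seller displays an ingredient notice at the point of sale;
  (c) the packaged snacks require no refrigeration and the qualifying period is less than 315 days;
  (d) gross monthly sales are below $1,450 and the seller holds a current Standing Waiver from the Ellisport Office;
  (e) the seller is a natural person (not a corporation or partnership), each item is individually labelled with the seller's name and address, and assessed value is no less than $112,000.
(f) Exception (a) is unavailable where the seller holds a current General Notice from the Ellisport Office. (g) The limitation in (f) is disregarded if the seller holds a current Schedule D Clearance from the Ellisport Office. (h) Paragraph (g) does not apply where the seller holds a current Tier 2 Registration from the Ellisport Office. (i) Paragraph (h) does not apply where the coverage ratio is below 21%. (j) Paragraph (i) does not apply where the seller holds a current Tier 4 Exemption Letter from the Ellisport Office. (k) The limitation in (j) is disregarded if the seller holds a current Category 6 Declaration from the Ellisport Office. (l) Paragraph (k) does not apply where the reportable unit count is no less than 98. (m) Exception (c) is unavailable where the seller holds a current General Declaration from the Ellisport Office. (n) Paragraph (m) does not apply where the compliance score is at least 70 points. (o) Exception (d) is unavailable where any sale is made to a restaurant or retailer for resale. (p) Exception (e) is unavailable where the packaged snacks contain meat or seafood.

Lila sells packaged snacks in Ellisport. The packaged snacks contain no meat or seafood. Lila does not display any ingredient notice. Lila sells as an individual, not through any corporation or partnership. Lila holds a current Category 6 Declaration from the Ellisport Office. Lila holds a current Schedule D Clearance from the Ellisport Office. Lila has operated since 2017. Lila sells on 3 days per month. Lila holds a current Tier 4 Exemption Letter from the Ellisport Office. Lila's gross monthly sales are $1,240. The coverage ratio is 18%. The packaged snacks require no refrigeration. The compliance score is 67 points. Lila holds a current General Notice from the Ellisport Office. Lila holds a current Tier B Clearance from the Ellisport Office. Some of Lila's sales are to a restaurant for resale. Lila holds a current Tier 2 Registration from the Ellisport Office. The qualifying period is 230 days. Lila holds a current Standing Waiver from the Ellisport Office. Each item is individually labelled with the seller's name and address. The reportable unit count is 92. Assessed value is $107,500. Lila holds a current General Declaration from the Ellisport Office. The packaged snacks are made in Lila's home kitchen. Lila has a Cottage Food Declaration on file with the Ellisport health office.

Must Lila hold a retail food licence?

No — exception (a) applies; Lila is not required to hold a retail food licence.

All of (a)'s requirements are met (a Cottage Food Declaration is on file; a current Tier B Clearance is held). Considering the limiting provisions: (f) would limit (a) — a current General Notice is held — but (g) sets (f) aside: (g) operates against (f): a current Schedule D Clearance is held. (h) operates (a current Tier 2 Registration is held), but is set aside by (i): (i) operates against (h): the coverage ratio is 18%, below the 21% limit. (j) would limit (i) — a current Tier 4 Exemption Letter is held — but (k) sets (j) aside: (k) is engaged — a current Category 6 Declaration is held. (l), which would lift (k), does not operate here — the reportable unit count is 92, short of 98. So (a) applies.
Exception (b) does not apply: the number of selling days per month is 3, not under 3.
Exception (c): the packaged snacks are shelf-stable; the qualifying period is 230 days, less than the 315 days limit — every condition holds. However, paragraphs (m)–(n) must be considered: (m) operates — a current General Declaration is held. (n), which would lift (m), is inapplicable — the compliance score is 67 points, short of 70 points. Exception (c) does not apply.
All of (d)'s requirements are met (gross monthly sales are $1,240, below the $1,450 limit; a current Standing Waiver is held). Turning to paragraph (o): (o) is triggered — some sales are to a restaurant for resale. So (d) is unavailable.
Exception (e) does not apply: assessed value is $107,500, short of $112,000.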